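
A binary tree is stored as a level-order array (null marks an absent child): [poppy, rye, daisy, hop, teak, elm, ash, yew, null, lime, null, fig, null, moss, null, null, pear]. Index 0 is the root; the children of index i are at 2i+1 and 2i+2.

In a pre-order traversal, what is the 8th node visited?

daisy

Pre-order visits the node, then its left subtree, then its right subtree.
Visit poppy.
At poppy: go left to rye.
  Visit rye.
  At rye: go left to hop.
    Visit hop.
    At hop: go left to yew.
      Visit yew.
      At yew: no left child.
      At yew: go right to pear.
        pear is a leaf — visit pear.
    At hop: no right child.
  At rye: go right to teak.
    Visit teak.
    At teak: go left to lime.
      lime is a leaf — visit lime.
    At teak: no right child.
At poppy: go right to daisy.
  Visit daisy.
  At daisy: go left to elm.
    Visit elm.
    At elm: go left to fig.
      fig is a leaf — visit fig.
    At elm: no right child.
  At daisy: go right to ash.
    Visit ash.
    At ash: go left to moss.
      moss is a leaf — visit moss.
    At ash: no right child.
Full pre-order sequence: poppy, rye, hop, yew, pear, teak, lime, daisy, elm, fig, ash, moss.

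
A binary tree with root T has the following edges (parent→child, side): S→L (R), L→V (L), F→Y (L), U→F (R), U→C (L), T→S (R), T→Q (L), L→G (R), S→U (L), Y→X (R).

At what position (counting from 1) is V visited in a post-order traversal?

Post-order visits the left subtree, then the right subtree, then the node.
At T: go left to Q.
  Q is a leaf — visit Q.
At T: go right to S.
  At S: go left to U.
    At U: go left to C.
      C is a leaf — visit C.
    At U: go right to F.
      At F: go left to Y.
        At Y: no left child.
        At Y: go right to X.
          X is a leaf — visit X.
        Visit Y.
      At F: no right child.
      Visit F.
    Visit U.
  At S: go right to L.
    At L: go left to V.
      V is a leaf — visit V.
    At L: go right to G.
      G is a leaf — visit G.
    Visit L.
  Visit S.
Visit T.
Full post-order sequence: Q, C, X, Y, F, U, V, G, L, S, T.

7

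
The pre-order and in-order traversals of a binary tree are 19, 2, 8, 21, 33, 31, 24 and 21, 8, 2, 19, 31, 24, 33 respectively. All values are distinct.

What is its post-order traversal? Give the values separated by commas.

21, 8, 2, 24, 31, 33, 19

The first element of pre-order is the root; it splits in-order into left and right subtrees.
Root 19: left subtree has 3 nodes {21, 8, 2}, right has 3 {31, 24, 33}.
  Root 2: left subtree has 2 nodes {21, 8}, right has 0 { }.
    Root 8: left subtree has 1 node {21}, right has 0 { }.
  Root 33: left subtree has 2 nodes {31, 24}, right has 0 { }.
    Root 31: left subtree has 0 nodes { }, right has 1 {24}.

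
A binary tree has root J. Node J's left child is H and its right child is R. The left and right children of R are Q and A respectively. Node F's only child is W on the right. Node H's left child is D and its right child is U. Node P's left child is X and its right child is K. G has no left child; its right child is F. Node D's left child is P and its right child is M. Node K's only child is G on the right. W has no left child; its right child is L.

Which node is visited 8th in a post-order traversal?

M

Post-order visits the left subtree, then the right subtree, then the node.
At J: go left to H.
  At H: go left to D.
    At D: go left to P.
      At P: go left to X.
        X is a leaf — visit X.
      At P: go right to K.
        At K: no left child.
        At K: go right to G.
          At G: no left child.
          At G: go right to F.
            At F: no left child.
            At F: go right to W.
              At W: no left child.
              At W: go right to L.
                L is a leaf — visit L.
              Visit W.
            Visit F.
          Visit G.
        Visit K.
      Visit P.
    At D: go right to M.
      M is a leaf — visit M.
    Visit D.
  At H: go right to U.
    U is a leaf — visit U.
  Visit H.
At J: go right to R.
  At R: go left to Q.
    Q is a leaf — visit Q.
  At R: go right to A.
    A is a leaf — visit A.
  Visit R.
Visit J.
Full post-order sequence: X, L, W, F, G, K, P, M, D, U, H, Q, A, R, J.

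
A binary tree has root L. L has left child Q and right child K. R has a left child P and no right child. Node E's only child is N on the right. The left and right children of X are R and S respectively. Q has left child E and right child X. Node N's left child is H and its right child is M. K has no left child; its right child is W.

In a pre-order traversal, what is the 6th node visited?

M

Pre-order visits the node, then its left subtree, then its right subtree.
Visit L.
At L: go left to Q.
  Visit Q.
  At Q: go left to E.
    Visit E.
    At E: no left child.
    At E: go right to N.
      Visit N.
      At N: go left to H.
        H is a leaf — visit H.
      At N: go right to M.
        M is a leaf — visit M.
  At Q: go right to X.
    Visit X.
    At X: go left to R.
      Visit R.
      At R: go left to P.
        P is a leaf — visit P.
      At R: no right child.
    At X: go right to S.
      S is a leaf — visit S.
At L: go right to K.
  Visit K.
  At K: no left child.
  At K: go right to W.
    W is a leaf — visit W.
Full pre-order sequence: L, Q, E, N, H, M, X, R, P, S, K, W.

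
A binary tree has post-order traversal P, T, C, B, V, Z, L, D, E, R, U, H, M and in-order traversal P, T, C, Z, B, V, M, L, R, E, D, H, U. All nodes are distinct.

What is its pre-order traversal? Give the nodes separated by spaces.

The last element of post-order is the root; it splits in-order into left and right subtrees.
Root M: left subtree has 6 nodes {P, T, C, Z, B, V}, right has 6 {L, R, E, D, H, U}.
  Root Z: left subtree has 3 nodes {P, T, C}, right has 2 {B, V}.
    Root C: left subtree has 2 nodes {P, T}, right has 0 { }.
      Root T: left subtree has 1 node {P}, right has 0 { }.
    Root V: left subtree has 1 node {B}, right has 0 { }.
  Root H: left subtree has 4 nodes {L, R, E, D}, right has 1 {U}.
    Root R: left subtree has 1 node {L}, right has 2 {E, D}.
      Root E: left subtree has 0 nodes { }, right has 1 {D}.

M Z C T P V B H R L E D U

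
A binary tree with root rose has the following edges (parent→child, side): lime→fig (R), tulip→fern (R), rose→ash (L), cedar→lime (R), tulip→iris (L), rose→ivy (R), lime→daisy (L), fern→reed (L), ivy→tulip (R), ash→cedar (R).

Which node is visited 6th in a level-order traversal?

lime

Level-order visits nodes level by level from the root, left to right within each level.
Level 0: rose
Level 1: ash, ivy
Level 2: cedar, tulip
Level 3: lime, iris, fern
Level 4: daisy, fig, reed
Full level-order sequence: rose, ash, ivy, cedar, tulip, lime, iris, fern, daisy, fig, reed.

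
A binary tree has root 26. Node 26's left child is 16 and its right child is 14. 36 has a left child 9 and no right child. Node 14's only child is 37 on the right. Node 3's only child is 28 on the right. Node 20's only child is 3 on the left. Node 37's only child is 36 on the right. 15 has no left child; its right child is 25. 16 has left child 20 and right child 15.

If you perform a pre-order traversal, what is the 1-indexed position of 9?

Pre-order visits the node, then its left subtree, then its right subtree.
Visit 26.
At 26: go left to 16.
  Visit 16.
  At 16: go left to 20.
    Visit 20.
    At 20: go left to 3.
      Visit 3.
      At 3: no left child.
      At 3: go right to 28.
        28 is a leaf — visit 28.
    At 20: no right child.
  At 16: go right to 15.
    Visit 15.
    At 15: no left child.
    At 15: go right to 25.
      25 is a leaf — visit 25.
At 26: go right to 14.
  Visit 14.
  At 14: no left child.
  At 14: go right to 37.
    Visit 37.
    At 37: no left child.
    At 37: go right to 36.
      Visit 36.
      At 36: go left to 9.
        9 is a leaf — visit 9.
      At 36: no right child.
Full pre-order sequence: 26, 16, 20, 3, 28, 15, 25, 14, 37, 36, 9.

11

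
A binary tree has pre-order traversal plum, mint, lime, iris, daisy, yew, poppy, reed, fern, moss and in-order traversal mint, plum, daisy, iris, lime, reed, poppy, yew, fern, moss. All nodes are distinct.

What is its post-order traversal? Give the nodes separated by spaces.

The first element of pre-order is the root; it splits in-order into left and right subtrees.
Root plum: left subtree has 1 node {mint}, right has 8 {daisy, iris, lime, reed, poppy, yew, fern, moss}.
  Root lime: left subtree has 2 nodes {daisy, iris}, right has 5 {reed, poppy, yew, fern, moss}.
    Root iris: left subtree has 1 node {daisy}, right has 0 { }.
    Root yew: left subtree has 2 nodes {reed, poppy}, right has 2 {fern, moss}.
      Root poppy: left subtree has 1 node {reed}, right has 0 { }.
      Root fern: left subtree has 0 nodes { }, right has 1 {moss}.

mint daisy iris reed poppy moss fern yew lime plum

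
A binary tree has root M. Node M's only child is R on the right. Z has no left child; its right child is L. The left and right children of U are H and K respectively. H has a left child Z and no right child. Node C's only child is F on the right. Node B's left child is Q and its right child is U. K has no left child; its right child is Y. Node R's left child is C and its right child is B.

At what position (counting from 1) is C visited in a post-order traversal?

Post-order visits the left subtree, then the right subtree, then the node.
At M: no left child.
At M: go right to R.
  At R: go left to C.
    At C: no left child.
    At C: go right to F.
      F is a leaf — visit F.
    Visit C.
  At R: go right to B.
    At B: go left to Q.
      Q is a leaf — visit Q.
    At B: go right to U.
      At U: go left to H.
        At H: go left to Z.
          At Z: no left child.
          At Z: go right to L.
            L is a leaf — visit L.
          Visit Z.
        At H: no right child.
        Visit H.
      At U: go right to K.
        At K: no left child.
        At K: go right to Y.
          Y is a leaf — visit Y.
        Visit K.
      Visit U.
    Visit B.
  Visit R.
Visit M.
Full post-order sequence: F, C, Q, L, Z, H, Y, K, U, B, R, M.

2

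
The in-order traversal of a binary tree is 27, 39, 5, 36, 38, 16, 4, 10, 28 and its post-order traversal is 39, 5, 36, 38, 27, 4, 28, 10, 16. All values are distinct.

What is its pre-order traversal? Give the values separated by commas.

The last element of post-order is the root; it splits in-order into left and right subtrees.
Root 16: left subtree has 5 nodes {27, 39, 5, 36, 38}, right has 3 {4, 10, 28}.
  Root 27: left subtree has 0 nodes { }, right has 4 {39, 5, 36, 38}.
    Root 38: left subtree has 3 nodes {39, 5, 36}, right has 0 { }.
      Root 36: left subtree has 2 nodes {39, 5}, right has 0 { }.
        Root 5: left subtree has 1 node {39}, right has 0 { }.
  Root 10: left subtree has 1 node {4}, right has 1 {28}.

16, 27, 38, 36, 5, 39, 10, 4, 28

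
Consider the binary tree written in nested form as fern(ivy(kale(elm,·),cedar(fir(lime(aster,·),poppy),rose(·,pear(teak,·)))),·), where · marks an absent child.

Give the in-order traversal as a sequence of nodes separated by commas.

In-order visits the left subtree, then the node, then the right subtree.
At fern: go left to ivy.
  At ivy: go left to kale.
    At kale: go left to elm.
      elm is a leaf — visit elm.
    Visit kale.
    At kale: no right child.
  Visit ivy.
  At ivy: go right to cedar.
    At cedar: go left to fir.
      At fir: go left to lime.
        At lime: go left to aster.
          aster is a leaf — visit aster.
        Visit lime.
        At lime: no right child.
      Visit fir.
      At fir: go right to poppy.
        poppy is a leaf — visit poppy.
    Visit cedar.
    At cedar: go right to rose.
      At rose: no left child.
      Visit rose.
      At rose: go right to pear.
        At pear: go left to teak.
          teak is a leaf — visit teak.
        Visit pear.
        At pear: no right child.
Visit fern.
At fern: no right child.

elm, kale, ivy, aster, lime, fir, poppy, cedar, rose, teak, pear, fern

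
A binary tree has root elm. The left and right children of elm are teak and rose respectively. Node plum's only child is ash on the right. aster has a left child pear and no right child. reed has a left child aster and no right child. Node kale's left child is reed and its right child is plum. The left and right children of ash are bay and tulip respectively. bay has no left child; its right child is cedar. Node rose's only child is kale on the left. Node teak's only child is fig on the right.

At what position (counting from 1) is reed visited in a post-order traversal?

5

Post-order visits the left subtree, then the right subtree, then the node.
At elm: go left to teak.
  At teak: no left child.
  At teak: go right to fig.
    fig is a leaf — visit fig.
  Visit teak.
At elm: go right to rose.
  At rose: go left to kale.
    At kale: go left to reed.
      At reed: go left to aster.
        At aster: go left to pear.
          pear is a leaf — visit pear.
        At aster: no right child.
        Visit aster.
      At reed: no right child.
      Visit reed.
    At kale: go right to plum.
      At plum: no left child.
      At plum: go right to ash.
        At ash: go left to bay.
          At bay: no left child.
          At bay: go right to cedar.
            cedar is a leaf — visit cedar.
          Visit bay.
        At ash: go right to tulip.
          tulip is a leaf — visit tulip.
        Visit ash.
      Visit plum.
    Visit kale.
  At rose: no right child.
  Visit rose.
Visit elm.
Full post-order sequence: fig, teak, pear, aster, reed, cedar, bay, tulip, ash, plum, kale, rose, elm.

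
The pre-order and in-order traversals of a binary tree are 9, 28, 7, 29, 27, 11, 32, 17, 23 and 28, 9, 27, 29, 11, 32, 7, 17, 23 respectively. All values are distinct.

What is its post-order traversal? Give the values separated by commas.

28, 27, 32, 11, 29, 23, 17, 7, 9

The first element of pre-order is the root; it splits in-order into left and right subtrees.
Root 9: left subtree has 1 node {28}, right has 7 {27, 29, 11, 32, 7, 17, 23}.
  Root 7: left subtree has 4 nodes {27, 29, 11, 32}, right has 2 {17, 23}.
    Root 29: left subtree has 1 node {27}, right has 2 {11, 32}.
      Root 11: left subtree has 0 nodes { }, right has 1 {32}.
    Root 17: left subtree has 0 nodes { }, right has 1 {23}.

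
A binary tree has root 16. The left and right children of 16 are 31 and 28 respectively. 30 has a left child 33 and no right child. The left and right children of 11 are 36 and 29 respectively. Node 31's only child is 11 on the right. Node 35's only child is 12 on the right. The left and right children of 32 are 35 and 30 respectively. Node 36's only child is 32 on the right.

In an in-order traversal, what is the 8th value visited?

11

In-order visits the left subtree, then the node, then the right subtree.
At 16: go left to 31.
  At 31: no left child.
  Visit 31.
  At 31: go right to 11.
    At 11: go left to 36.
      At 36: no left child.
      Visit 36.
      At 36: go right to 32.
        At 32: go left to 35.
          At 35: no left child.
          Visit 35.
          At 35: go right to 12.
            12 is a leaf — visit 12.
        Visit 32.
        At 32: go right to 30.
          At 30: go left to 33.
            33 is a leaf — visit 33.
          Visit 30.
          At 30: no right child.
    Visit 11.
    At 11: go right to 29.
      29 is a leaf — visit 29.
Visit 16.
At 16: go right to 28.
  28 is a leaf — visit 28.
Full in-order sequence: 31, 36, 35, 12, 32, 33, 30, 11, 29, 16, 28.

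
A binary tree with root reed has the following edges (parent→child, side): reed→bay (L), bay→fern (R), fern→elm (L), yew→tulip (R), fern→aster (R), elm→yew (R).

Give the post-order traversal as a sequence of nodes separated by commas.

tulip, yew, elm, aster, fern, bay, reed

Post-order visits the left subtree, then the right subtree, then the node.
At reed: go left to bay.
  At bay: no left child.
  At bay: go right to fern.
    At fern: go left to elm.
      At elm: no left child.
      At elm: go right to yew.
        At yew: no left child.
        At yew: go right to tulip.
          tulip is a leaf — visit tulip.
        Visit yew.
      Visit elm.
    At fern: go right to aster.
      aster is a leaf — visit aster.
    Visit fern.
  Visit bay.
At reed: no right child.
Visit reed.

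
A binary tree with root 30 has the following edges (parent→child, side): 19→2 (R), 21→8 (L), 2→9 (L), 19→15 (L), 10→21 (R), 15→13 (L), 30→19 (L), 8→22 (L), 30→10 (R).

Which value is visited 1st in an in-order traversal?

13

In-order visits the left subtree, then the node, then the right subtree.
At 30: go left to 19.
  At 19: go left to 15.
    At 15: go left to 13.
      13 is a leaf — visit 13.
    Visit 15.
    At 15: no right child.
  Visit 19.
  At 19: go right to 2.
    At 2: go left to 9.
      9 is a leaf — visit 9.
    Visit 2.
    At 2: no right child.
Visit 30.
At 30: go right to 10.
  At 10: no left child.
  Visit 10.
  At 10: go right to 21.
    At 21: go left to 8.
      At 8: go left to 22.
        22 is a leaf — visit 22.
      Visit 8.
      At 8: no right child.
    Visit 21.
    At 21: no right child.
Full in-order sequence: 13, 15, 19, 9, 2, 30, 10, 22, 8, 21.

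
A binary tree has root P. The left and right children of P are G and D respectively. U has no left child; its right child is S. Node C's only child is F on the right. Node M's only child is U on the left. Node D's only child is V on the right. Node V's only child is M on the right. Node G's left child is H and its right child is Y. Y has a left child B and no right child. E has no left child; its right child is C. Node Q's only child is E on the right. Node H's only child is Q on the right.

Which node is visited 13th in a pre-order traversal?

U

Pre-order visits the node, then its left subtree, then its right subtree.
Visit P.
At P: go left to G.
  Visit G.
  At G: go left to H.
    Visit H.
    At H: no left child.
    At H: go right to Q.
      Visit Q.
      At Q: no left child.
      At Q: go right to E.
        Visit E.
        At E: no left child.
        At E: go right to C.
          Visit C.
          At C: no left child.
          At C: go right to F.
            F is a leaf — visit F.
  At G: go right to Y.
    Visit Y.
    At Y: go left to B.
      B is a leaf — visit B.
    At Y: no right child.
At P: go right to D.
  Visit D.
  At D: no left child.
  At D: go right to V.
    Visit V.
    At V: no left child.
    At V: go right to M.
      Visit M.
      At M: go left to U.
        Visit U.
        At U: no left child.
        At U: go right to S.
          S is a leaf — visit S.
      At M: no right child.
Full pre-order sequence: P, G, H, Q, E, C, F, Y, B, D, V, M, U, S.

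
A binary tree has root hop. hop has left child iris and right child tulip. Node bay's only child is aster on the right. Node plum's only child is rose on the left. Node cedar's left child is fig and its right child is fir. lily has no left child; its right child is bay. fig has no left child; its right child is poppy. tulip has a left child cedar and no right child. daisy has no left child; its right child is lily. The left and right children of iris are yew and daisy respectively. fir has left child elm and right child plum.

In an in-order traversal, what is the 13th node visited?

In-order visits the left subtree, then the node, then the right subtree.
At hop: go left to iris.
  At iris: go left to yew.
    yew is a leaf — visit yew.
  Visit iris.
  At iris: go right to daisy.
    At daisy: no left child.
    Visit daisy.
    At daisy: go right to lily.
      At lily: no left child.
      Visit lily.
      At lily: go right to bay.
        At bay: no left child.
        Visit bay.
        At bay: go right to aster.
          aster is a leaf — visit aster.
Visit hop.
At hop: go right to tulip.
  At tulip: go left to cedar.
    At cedar: go left to fig.
      At fig: no left child.
      Visit fig.
      At fig: go right to poppy.
        poppy is a leaf — visit poppy.
    Visit cedar.
    At cedar: go right to fir.
      At fir: go left to elm.
        elm is a leaf — visit elm.
      Visit fir.
      At fir: go right to plum.
        At plum: go left to rose.
          rose is a leaf — visit rose.
        Visit plum.
        At plum: no right child.
  Visit tulip.
  At tulip: no right child.
Full in-order sequence: yew, iris, daisy, lily, bay, aster, hop, fig, poppy, cedar, elm, fir, rose, plum, tulip.

rose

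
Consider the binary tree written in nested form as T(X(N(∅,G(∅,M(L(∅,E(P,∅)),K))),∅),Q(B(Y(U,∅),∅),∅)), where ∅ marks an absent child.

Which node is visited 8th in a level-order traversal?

M

Level-order visits nodes level by level from the root, left to right within each level.
Level 0: T
Level 1: X, Q
Level 2: N, B
Level 3: G, Y
Level 4: M, U
Level 5: L, K
Level 6: E
Level 7: P
Full level-order sequence: T, X, Q, N, B, G, Y, M, U, L, K, E, P.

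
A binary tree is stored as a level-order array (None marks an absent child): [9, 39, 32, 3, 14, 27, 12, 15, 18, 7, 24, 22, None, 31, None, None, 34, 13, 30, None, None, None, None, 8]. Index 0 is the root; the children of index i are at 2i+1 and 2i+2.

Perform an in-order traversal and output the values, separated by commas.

15, 34, 3, 13, 18, 30, 39, 7, 14, 24, 9, 8, 22, 27, 32, 31, 12

In-order visits the left subtree, then the node, then the right subtree.
At 9: go left to 39.
  At 39: go left to 3.
    At 3: go left to 15.
      At 15: no left child.
      Visit 15.
      At 15: go right to 34.
        34 is a leaf — visit 34.
    Visit 3.
    At 3: go right to 18.
      At 18: go left to 13.
        13 is a leaf — visit 13.
      Visit 18.
      At 18: go right to 30.
        30 is a leaf — visit 30.
  Visit 39.
  At 39: go right to 14.
    At 14: go left to 7.
      7 is a leaf — visit 7.
    Visit 14.
    At 14: go right to 24.
      24 is a leaf — visit 24.
Visit 9.
At 9: go right to 32.
  At 32: go left to 27.
    At 27: go left to 22.
      At 22: go left to 8.
        8 is a leaf — visit 8.
      Visit 22.
      At 22: no right child.
    Visit 27.
    At 27: no right child.
  Visit 32.
  At 32: go right to 12.
    At 12: go left to 31.
      31 is a leaf — visit 31.
    Visit 12.
    At 12: no right child.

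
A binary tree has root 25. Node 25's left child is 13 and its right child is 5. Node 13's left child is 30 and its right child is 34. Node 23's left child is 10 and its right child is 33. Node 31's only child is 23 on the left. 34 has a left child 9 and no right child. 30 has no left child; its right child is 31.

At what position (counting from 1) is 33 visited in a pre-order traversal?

Pre-order visits the node, then its left subtree, then its right subtree.
Visit 25.
At 25: go left to 13.
  Visit 13.
  At 13: go left to 30.
    Visit 30.
    At 30: no left child.
    At 30: go right to 31.
      Visit 31.
      At 31: go left to 23.
        Visit 23.
        At 23: go left to 10.
          10 is a leaf — visit 10.
        At 23: go right to 33.
          33 is a leaf — visit 33.
      At 31: no right child.
  At 13: go right to 34.
    Visit 34.
    At 34: go left to 9.
      9 is a leaf — visit 9.
    At 34: no right child.
At 25: go right to 5.
  5 is a leaf — visit 5.
Full pre-order sequence: 25, 13, 30, 31, 23, 10, 33, 34, 9, 5.

7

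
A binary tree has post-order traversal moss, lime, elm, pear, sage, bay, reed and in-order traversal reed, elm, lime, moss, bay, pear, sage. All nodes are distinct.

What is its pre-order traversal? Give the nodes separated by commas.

reed, bay, elm, lime, moss, sage, pear

The last element of post-order is the root; it splits in-order into left and right subtrees.
Root reed: left subtree has 0 nodes { }, right has 6 {elm, lime, moss, bay, pear, sage}.
  Root bay: left subtree has 3 nodes {elm, lime, moss}, right has 2 {pear, sage}.
    Root elm: left subtree has 0 nodes { }, right has 2 {lime, moss}.
      Root lime: left subtree has 0 nodes { }, right has 1 {moss}.
    Root sage: left subtree has 1 node {pear}, right has 0 { }.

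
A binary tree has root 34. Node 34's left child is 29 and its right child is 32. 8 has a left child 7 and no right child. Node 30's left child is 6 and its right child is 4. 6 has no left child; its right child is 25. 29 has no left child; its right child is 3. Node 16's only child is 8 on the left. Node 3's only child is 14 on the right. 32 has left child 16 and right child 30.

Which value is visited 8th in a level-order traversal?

8

Level-order visits nodes level by level from the root, left to right within each level.
Level 0: 34
Level 1: 29, 32
Level 2: 3, 16, 30
Level 3: 14, 8, 6, 4
Level 4: 7, 25
Full level-order sequence: 34, 29, 32, 3, 16, 30, 14, 8, 6, 4, 7, 25.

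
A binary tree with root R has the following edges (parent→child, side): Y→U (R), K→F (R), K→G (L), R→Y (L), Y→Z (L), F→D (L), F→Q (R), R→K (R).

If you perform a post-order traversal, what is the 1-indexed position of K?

8

Post-order visits the left subtree, then the right subtree, then the node.
At R: go left to Y.
  At Y: go left to Z.
    Z is a leaf — visit Z.
  At Y: go right to U.
    U is a leaf — visit U.
  Visit Y.
At R: go right to K.
  At K: go left to G.
    G is a leaf — visit G.
  At K: go right to F.
    At F: go left to D.
      D is a leaf — visit D.
    At F: go right to Q.
      Q is a leaf — visit Q.
    Visit F.
  Visit K.
Visit R.
Full post-order sequence: Z, U, Y, G, D, Q, F, K, R.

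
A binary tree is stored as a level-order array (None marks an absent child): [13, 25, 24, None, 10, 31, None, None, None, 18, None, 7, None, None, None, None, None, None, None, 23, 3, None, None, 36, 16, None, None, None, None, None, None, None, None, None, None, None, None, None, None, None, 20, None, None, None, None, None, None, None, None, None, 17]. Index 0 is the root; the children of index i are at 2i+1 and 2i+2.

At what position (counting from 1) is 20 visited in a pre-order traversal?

6

Pre-order visits the node, then its left subtree, then its right subtree.
Visit 13.
At 13: go left to 25.
  Visit 25.
  At 25: no left child.
  At 25: go right to 10.
    Visit 10.
    At 10: go left to 18.
      Visit 18.
      At 18: go left to 23.
        Visit 23.
        At 23: no left child.
        At 23: go right to 20.
          20 is a leaf — visit 20.
      At 18: go right to 3.
        3 is a leaf — visit 3.
    At 10: no right child.
At 13: go right to 24.
  Visit 24.
  At 24: go left to 31.
    Visit 31.
    At 31: go left to 7.
      Visit 7.
      At 7: go left to 36.
        36 is a leaf — visit 36.
      At 7: go right to 16.
        Visit 16.
        At 16: no left child.
        At 16: go right to 17.
          17 is a leaf — visit 17.
    At 31: no right child.
  At 24: no right child.
Full pre-order sequence: 13, 25, 10, 18, 23, 20, 3, 24, 31, 7, 36, 16, 17.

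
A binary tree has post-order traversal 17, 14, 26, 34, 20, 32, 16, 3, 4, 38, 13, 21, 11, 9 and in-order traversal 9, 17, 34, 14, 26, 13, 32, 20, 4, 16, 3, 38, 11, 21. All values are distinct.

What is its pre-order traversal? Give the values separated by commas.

9, 11, 13, 34, 17, 26, 14, 38, 4, 32, 20, 3, 16, 21

The last element of post-order is the root; it splits in-order into left and right subtrees.
Root 9: left subtree has 0 nodes { }, right has 13 {17, 34, 14, 26, 13, 32, 20, 4, 16, 3, 38, 11, 21}.
  Root 11: left subtree has 11 nodes {17, 34, 14, 26, 13, 32, 20, 4, 16, 3, 38}, right has 1 {21}.
    Root 13: left subtree has 4 nodes {17, 34, 14, 26}, right has 6 {32, 20, 4, 16, 3, 38}.
      Root 34: left subtree has 1 node {17}, right has 2 {14, 26}.
        Root 26: left subtree has 1 node {14}, right has 0 { }.
      Root 38: left subtree has 5 nodes {32, 20, 4, 16, 3}, right has 0 { }.
        Root 4: left subtree has 2 nodes {32, 20}, right has 2 {16, 3}.
          Root 32: left subtree has 0 nodes { }, right has 1 {20}.
          Root 3: left subtree has 1 node {16}, right has 0 { }.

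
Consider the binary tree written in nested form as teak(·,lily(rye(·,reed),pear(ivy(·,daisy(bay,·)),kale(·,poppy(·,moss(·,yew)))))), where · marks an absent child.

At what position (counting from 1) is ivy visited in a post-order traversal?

Post-order visits the left subtree, then the right subtree, then the node.
At teak: no left child.
At teak: go right to lily.
  At lily: go left to rye.
    At rye: no left child.
    At rye: go right to reed.
      reed is a leaf — visit reed.
    Visit rye.
  At lily: go right to pear.
    At pear: go left to ivy.
      At ivy: no left child.
      At ivy: go right to daisy.
        At daisy: go left to bay.
          bay is a leaf — visit bay.
        At daisy: no right child.
        Visit daisy.
      Visit ivy.
    At pear: go right to kale.
      At kale: no left child.
      At kale: go right to poppy.
        At poppy: no left child.
        At poppy: go right to moss.
          At moss: no left child.
          At moss: go right to yew.
            yew is a leaf — visit yew.
          Visit moss.
        Visit poppy.
      Visit kale.
    Visit pear.
  Visit lily.
Visit teak.
Full post-order sequence: reed, rye, bay, daisy, ivy, yew, moss, poppy, kale, pear, lily, teak.

5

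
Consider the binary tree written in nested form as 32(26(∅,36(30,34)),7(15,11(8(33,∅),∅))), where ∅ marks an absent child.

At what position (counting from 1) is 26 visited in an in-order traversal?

1

In-order visits the left subtree, then the node, then the right subtree.
At 32: go left to 26.
  At 26: no left child.
  Visit 26.
  At 26: go right to 36.
    At 36: go left to 30.
      30 is a leaf — visit 30.
    Visit 36.
    At 36: go right to 34.
      34 is a leaf — visit 34.
Visit 32.
At 32: go right to 7.
  At 7: go left to 15.
    15 is a leaf — visit 15.
  Visit 7.
  At 7: go right to 11.
    At 11: go left to 8.
      At 8: go left to 33.
        33 is a leaf — visit 33.
      Visit 8.
      At 8: no right child.
    Visit 11.
    At 11: no right child.
Full in-order sequence: 26, 30, 36, 34, 32, 15, 7, 33, 8, 11.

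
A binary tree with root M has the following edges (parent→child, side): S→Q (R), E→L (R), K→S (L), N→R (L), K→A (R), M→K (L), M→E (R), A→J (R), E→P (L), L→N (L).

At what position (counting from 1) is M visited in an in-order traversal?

6

In-order visits the left subtree, then the node, then the right subtree.
At M: go left to K.
  At K: go left to S.
    At S: no left child.
    Visit S.
    At S: go right to Q.
      Q is a leaf — visit Q.
  Visit K.
  At K: go right to A.
    At A: no left child.
    Visit A.
    At A: go right to J.
      J is a leaf — visit J.
Visit M.
At M: go right to E.
  At E: go left to P.
    P is a leaf — visit P.
  Visit E.
  At E: go right to L.
    At L: go left to N.
      At N: go left to R.
        R is a leaf — visit R.
      Visit N.
      At N: no right child.
    Visit L.
    At L: no right child.
Full in-order sequence: S, Q, K, A, J, M, P, E, R, N, L.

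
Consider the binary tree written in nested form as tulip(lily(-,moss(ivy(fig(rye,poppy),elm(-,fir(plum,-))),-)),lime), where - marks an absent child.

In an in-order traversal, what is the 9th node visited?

In-order visits the left subtree, then the node, then the right subtree.
At tulip: go left to lily.
  At lily: no left child.
  Visit lily.
  At lily: go right to moss.
    At moss: go left to ivy.
      At ivy: go left to fig.
        At fig: go left to rye.
          rye is a leaf — visit rye.
        Visit fig.
        At fig: go right to poppy.
          poppy is a leaf — visit poppy.
      Visit ivy.
      At ivy: go right to elm.
        At elm: no left child.
        Visit elm.
        At elm: go right to fir.
          At fir: go left to plum.
            plum is a leaf — visit plum.
          Visit fir.
          At fir: no right child.
    Visit moss.
    At moss: no right child.
Visit tulip.
At tulip: go right to lime.
  lime is a leaf — visit lime.
Full in-order sequence: lily, rye, fig, poppy, ivy, elm, plum, fir, moss, tulip, lime.

moss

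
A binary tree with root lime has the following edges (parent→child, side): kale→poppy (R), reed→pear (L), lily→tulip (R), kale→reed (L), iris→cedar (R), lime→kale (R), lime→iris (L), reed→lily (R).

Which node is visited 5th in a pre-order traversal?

Pre-order visits the node, then its left subtree, then its right subtree.
Visit lime.
At lime: go left to iris.
  Visit iris.
  At iris: no left child.
  At iris: go right to cedar.
    cedar is a leaf — visit cedar.
At lime: go right to kale.
  Visit kale.
  At kale: go left to reed.
    Visit reed.
    At reed: go left to pear.
      pear is a leaf — visit pear.
    At reed: go right to lily.
      Visit lily.
      At lily: no left child.
      At lily: go right to tulip.
        tulip is a leaf — visit tulip.
  At kale: go right to poppy.
    poppy is a leaf — visit poppy.
Full pre-order sequence: lime, iris, cedar, kale, reed, pear, lily, tulip, poppy.

reed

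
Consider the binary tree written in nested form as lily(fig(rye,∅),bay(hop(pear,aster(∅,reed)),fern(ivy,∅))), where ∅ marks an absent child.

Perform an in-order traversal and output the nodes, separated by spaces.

In-order visits the left subtree, then the node, then the right subtree.
At lily: go left to fig.
  At fig: go left to rye.
    rye is a leaf — visit rye.
  Visit fig.
  At fig: no right child.
Visit lily.
At lily: go right to bay.
  At bay: go left to hop.
    At hop: go left to pear.
      pear is a leaf — visit pear.
    Visit hop.
    At hop: go right to aster.
      At aster: no left child.
      Visit aster.
      At aster: go right to reed.
        reed is a leaf — visit reed.
  Visit bay.
  At bay: go right to fern.
    At fern: go left to ivy.
      ivy is a leaf — visit ivy.
    Visit fern.
    At fern: no right child.

rye fig lily pear hop aster reed bay ivy fern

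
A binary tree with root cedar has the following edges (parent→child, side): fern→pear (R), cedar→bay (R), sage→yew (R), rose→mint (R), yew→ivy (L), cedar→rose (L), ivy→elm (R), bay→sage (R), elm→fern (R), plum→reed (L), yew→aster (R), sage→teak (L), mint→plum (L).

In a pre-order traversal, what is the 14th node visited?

aster

Pre-order visits the node, then its left subtree, then its right subtree.
Visit cedar.
At cedar: go left to rose.
  Visit rose.
  At rose: no left child.
  At rose: go right to mint.
    Visit mint.
    At mint: go left to plum.
      Visit plum.
      At plum: go left to reed.
        reed is a leaf — visit reed.
      At plum: no right child.
    At mint: no right child.
At cedar: go right to bay.
  Visit bay.
  At bay: no left child.
  At bay: go right to sage.
    Visit sage.
    At sage: go left to teak.
      teak is a leaf — visit teak.
    At sage: go right to yew.
      Visit yew.
      At yew: go left to ivy.
        Visit ivy.
        At ivy: no left child.
        At ivy: go right to elm.
          Visit elm.
          At elm: no left child.
          At elm: go right to fern.
            Visit fern.
            At fern: no left child.
            At fern: go right to pear.
              pear is a leaf — visit pear.
      At yew: go right to aster.
        aster is a leaf — visit aster.
Full pre-order sequence: cedar, rose, mint, plum, reed, bay, sage, teak, yew, ivy, elm, fern, pear, aster.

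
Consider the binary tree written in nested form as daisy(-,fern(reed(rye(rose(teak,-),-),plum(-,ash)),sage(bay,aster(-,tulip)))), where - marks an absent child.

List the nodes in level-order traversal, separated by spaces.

Level-order visits nodes level by level from the root, left to right within each level.
Level 0: daisy
Level 1: fern
Level 2: reed, sage
Level 3: rye, plum, bay, aster
Level 4: rose, ash, tulip
Level 5: teak

daisy fern reed sage rye plum bay aster rose ash tulip teak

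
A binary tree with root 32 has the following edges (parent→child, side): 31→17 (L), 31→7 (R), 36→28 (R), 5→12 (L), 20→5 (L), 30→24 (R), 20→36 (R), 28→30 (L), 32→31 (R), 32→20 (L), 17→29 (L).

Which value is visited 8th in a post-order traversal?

29

Post-order visits the left subtree, then the right subtree, then the node.
At 32: go left to 20.
  At 20: go left to 5.
    At 5: go left to 12.
      12 is a leaf — visit 12.
    At 5: no right child.
    Visit 5.
  At 20: go right to 36.
    At 36: no left child.
    At 36: go right to 28.
      At 28: go left to 30.
        At 30: no left child.
        At 30: go right to 24.
          24 is a leaf — visit 24.
        Visit 30.
      At 28: no right child.
      Visit 28.
    Visit 36.
  Visit 20.
At 32: go right to 31.
  At 31: go left to 17.
    At 17: go left to 29.
      29 is a leaf — visit 29.
    At 17: no right child.
    Visit 17.
  At 31: go right to 7.
    7 is a leaf — visit 7.
  Visit 31.
Visit 32.
Full post-order sequence: 12, 5, 24, 30, 28, 36, 20, 29, 17, 7, 31, 32.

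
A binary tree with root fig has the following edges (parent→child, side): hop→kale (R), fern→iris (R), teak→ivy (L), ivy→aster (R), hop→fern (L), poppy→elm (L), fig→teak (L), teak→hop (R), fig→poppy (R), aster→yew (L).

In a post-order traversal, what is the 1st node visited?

yew

Post-order visits the left subtree, then the right subtree, then the node.
At fig: go left to teak.
  At teak: go left to ivy.
    At ivy: no left child.
    At ivy: go right to aster.
      At aster: go left to yew.
        yew is a leaf — visit yew.
      At aster: no right child.
      Visit aster.
    Visit ivy.
  At teak: go right to hop.
    At hop: go left to fern.
      At fern: no left child.
      At fern: go right to iris.
        iris is a leaf — visit iris.
      Visit fern.
    At hop: go right to kale.
      kale is a leaf — visit kale.
    Visit hop.
  Visit teak.
At fig: go right to poppy.
  At poppy: go left to elm.
    elm is a leaf — visit elm.
  At poppy: no right child.
  Visit poppy.
Visit fig.
Full post-order sequence: yew, aster, ivy, iris, fern, kale, hop, teak, elm, poppy, fig.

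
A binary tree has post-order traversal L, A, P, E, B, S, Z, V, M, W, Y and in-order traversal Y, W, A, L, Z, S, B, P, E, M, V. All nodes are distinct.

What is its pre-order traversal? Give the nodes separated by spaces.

Y W M Z A L S B E P V

The last element of post-order is the root; it splits in-order into left and right subtrees.
Root Y: left subtree has 0 nodes { }, right has 10 {W, A, L, Z, S, B, P, E, M, V}.
  Root W: left subtree has 0 nodes { }, right has 9 {A, L, Z, S, B, P, E, M, V}.
    Root M: left subtree has 7 nodes {A, L, Z, S, B, P, E}, right has 1 {V}.
      Root Z: left subtree has 2 nodes {A, L}, right has 4 {S, B, P, E}.
        Root A: left subtree has 0 nodes { }, right has 1 {L}.
        Root S: left subtree has 0 nodes { }, right has 3 {B, P, E}.
          Root B: left subtree has 0 nodes { }, right has 2 {P, E}.
            Root E: left subtree has 1 node {P}, right has 0 { }.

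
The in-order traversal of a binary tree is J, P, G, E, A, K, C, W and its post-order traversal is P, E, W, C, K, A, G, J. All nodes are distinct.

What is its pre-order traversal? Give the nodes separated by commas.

J, G, P, A, E, K, C, W

The last element of post-order is the root; it splits in-order into left and right subtrees.
Root J: left subtree has 0 nodes { }, right has 7 {P, G, E, A, K, C, W}.
  Root G: left subtree has 1 node {P}, right has 5 {E, A, K, C, W}.
    Root A: left subtree has 1 node {E}, right has 3 {K, C, W}.
      Root K: left subtree has 0 nodes { }, right has 2 {C, W}.
        Root C: left subtree has 0 nodes { }, right has 1 {W}.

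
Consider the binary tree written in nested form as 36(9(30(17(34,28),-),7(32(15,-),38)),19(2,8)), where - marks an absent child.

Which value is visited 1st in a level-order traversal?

36

Level-order visits nodes level by level from the root, left to right within each level.
Level 0: 36
Level 1: 9, 19
Level 2: 30, 7, 2, 8
Level 3: 17, 32, 38
Level 4: 34, 28, 15
Full level-order sequence: 36, 9, 19, 30, 7, 2, 8, 17, 32, 38, 34, 28, 15.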